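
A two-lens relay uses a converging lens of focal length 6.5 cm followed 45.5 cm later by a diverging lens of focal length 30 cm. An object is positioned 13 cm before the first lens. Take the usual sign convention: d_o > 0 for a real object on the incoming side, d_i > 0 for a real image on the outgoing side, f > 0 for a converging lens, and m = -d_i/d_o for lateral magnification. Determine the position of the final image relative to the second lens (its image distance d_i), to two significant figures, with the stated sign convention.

-16 cm

Lens 1: 1/d_i1 = 1/f_1 - 1/d_o1 = 1/6.5 - 1/13 = 0.07692 cm^-1, so d_i1 = 13.000 cm.
That image sits 32.500 cm in front of the second lens, so d_o2 = 32.500 cm.
Lens 2: 1/d_i2 = 1/f_2 - 1/d_o2 = 1/(-30) - 1/(32.500) = -0.06410 cm^-1, so d_i2 = -15.600 cm.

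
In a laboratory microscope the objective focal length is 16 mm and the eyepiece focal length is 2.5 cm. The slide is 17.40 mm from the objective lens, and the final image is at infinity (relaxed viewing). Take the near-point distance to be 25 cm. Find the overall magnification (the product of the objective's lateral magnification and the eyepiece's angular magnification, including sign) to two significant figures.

Convert to cm: f_obj = 16 mm = 1.6 cm; d_o = 17.40 mm = 1.74 cm.
Objective: 1/d_i = 1/f_obj - 1/d_o = 1/1.6 - 1/1.74 = 0.05029 cm^-1, so d_i = 19.886 cm.
m_obj = -d_i/d_o = -19.886/1.74 = -11.429.
Eyepiece angular magnification (image at infinity): M_eye = D/f_e = 25/2.5 = 10.000.
Overall M = m_obj x M_eye = (-11.429)(10.000) = -114.29.

-110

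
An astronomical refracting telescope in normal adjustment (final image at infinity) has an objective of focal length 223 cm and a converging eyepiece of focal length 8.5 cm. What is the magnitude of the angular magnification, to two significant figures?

|M| = f_obj/|f_eye| = 223/8.5 = 26.235.

26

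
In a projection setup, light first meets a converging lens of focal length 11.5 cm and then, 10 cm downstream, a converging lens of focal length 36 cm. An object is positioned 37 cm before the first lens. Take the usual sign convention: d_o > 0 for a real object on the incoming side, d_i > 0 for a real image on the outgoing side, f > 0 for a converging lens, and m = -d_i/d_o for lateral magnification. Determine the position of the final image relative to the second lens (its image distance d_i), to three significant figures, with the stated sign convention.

Lens 1: 1/d_i1 = 1/f_1 - 1/d_o1 = 1/11.5 - 1/37 = 0.05993 cm^-1, so d_i1 = 16.686 cm.
Since 16.686 cm > 10 cm, the first image lies past the second lens and serves as a virtual object: d_o2 = L - d_i1 = -6.686 cm.
Lens 2: 1/d_i2 = 1/f_2 - 1/d_o2 = 1/36 - 1/(-6.686) = 0.17734 cm^-1, so d_i2 = 5.639 cm.

5.64 cm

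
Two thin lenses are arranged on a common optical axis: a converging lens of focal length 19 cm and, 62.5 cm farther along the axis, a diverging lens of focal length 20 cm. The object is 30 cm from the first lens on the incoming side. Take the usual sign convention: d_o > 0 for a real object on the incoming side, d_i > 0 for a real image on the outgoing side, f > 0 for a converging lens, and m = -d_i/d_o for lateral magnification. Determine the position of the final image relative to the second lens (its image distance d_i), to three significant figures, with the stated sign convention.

Applying the thin-lens equation to the first lens, 1/19 = 1/30 + 1/d_i1, which gives d_i1 = 51.818 cm.
That image sits 10.682 cm in front of the second lens, so d_o2 = 10.682 cm.
Applying the thin-lens equation again with f_2 = -20 cm and d_o2 = 10.682 cm gives d_i2 = -6.963 cm.

-6.96 cm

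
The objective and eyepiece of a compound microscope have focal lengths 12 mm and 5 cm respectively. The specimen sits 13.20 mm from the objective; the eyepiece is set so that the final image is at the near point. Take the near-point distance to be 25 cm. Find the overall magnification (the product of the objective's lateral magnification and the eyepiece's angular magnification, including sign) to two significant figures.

-60

Convert to cm: f_obj = 12 mm = 1.2 cm; d_o = 13.20 mm = 1.32 cm.
Objective: 1/d_i = 1/f_obj - 1/d_o = 1/1.2 - 1/1.32 = 0.07576 cm^-1, so d_i = 13.200 cm.
m_obj = -d_i/d_o = -13.200/1.32 = -10.000.
Eyepiece angular magnification (image at near point): M_eye = 1 + D/f_e = 1 + 25/5 = 6.000.
Overall M = m_obj x M_eye = (-10.000)(6.000) = -60.00.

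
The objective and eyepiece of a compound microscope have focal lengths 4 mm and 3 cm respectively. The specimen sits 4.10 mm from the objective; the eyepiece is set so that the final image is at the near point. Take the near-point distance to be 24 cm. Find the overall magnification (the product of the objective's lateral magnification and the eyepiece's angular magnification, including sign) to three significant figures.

-360

Convert to cm: f_obj = 4 mm = 0.4 cm; d_o = 4.10 mm = 0.41 cm.
Objective: 1/d_i = 1/f_obj - 1/d_o = 1/0.4 - 1/0.41 = 0.06098 cm^-1, so d_i = 16.400 cm.
m_obj = -d_i/d_o = -16.400/0.41 = -40.000.
Eyepiece angular magnification (image at near point): M_eye = 1 + D/f_e = 1 + 24/3 = 9.000.
Overall M = m_obj x M_eye = (-40.000)(9.000) = -360.00.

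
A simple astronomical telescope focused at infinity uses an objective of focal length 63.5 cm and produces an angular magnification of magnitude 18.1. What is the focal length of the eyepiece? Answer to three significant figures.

|M| = f_obj/f_eye, so f_eye = f_obj/|M| = 63.5/18.1 = 3.508 cm.

3.51 cm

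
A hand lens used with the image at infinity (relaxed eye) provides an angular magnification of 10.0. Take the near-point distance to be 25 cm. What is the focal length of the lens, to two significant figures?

For the image at infinity, M = D/f.
f = D/M = 25/10.0 = 2.500 cm.

2.5 cm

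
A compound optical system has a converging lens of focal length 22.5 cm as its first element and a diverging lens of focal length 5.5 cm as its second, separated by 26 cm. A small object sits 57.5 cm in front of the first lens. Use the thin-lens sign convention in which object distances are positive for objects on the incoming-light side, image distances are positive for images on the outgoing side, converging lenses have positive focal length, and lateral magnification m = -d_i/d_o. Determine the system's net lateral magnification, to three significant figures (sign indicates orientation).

First lens: d_i1 = 1/(1/22.5 - 1/57.5) = 36.964 cm.
m_1 = -(36.964)/57.5 = -0.6429.
Since 36.964 cm > 26 cm, the first image lies past the second lens and serves as a virtual object: d_o2 = L - d_i1 = -10.964 cm.
Second lens: d_i2 = 1/(1/(-5.5) - 1/(-10.964)) = -11.036 cm.
m_2 = -(-11.036)/(-10.964) = -1.0065.
The system's lateral magnification is m_1 m_2 = (-0.6429)(-1.0065) = 0.6471.

0.647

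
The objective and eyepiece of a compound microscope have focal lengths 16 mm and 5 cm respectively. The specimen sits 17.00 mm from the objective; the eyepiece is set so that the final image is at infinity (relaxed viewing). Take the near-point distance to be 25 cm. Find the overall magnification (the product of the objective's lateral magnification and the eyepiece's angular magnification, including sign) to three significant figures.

-80.0

Convert to cm: f_obj = 16 mm = 1.6 cm; d_o = 17.00 mm = 1.70 cm.
Objective: 1/d_i = 1/f_obj - 1/d_o = 1/1.6 - 1/1.70 = 0.03676 cm^-1, so d_i = 27.200 cm.
m_obj = -d_i/d_o = -27.200/1.70 = -16.000.
Eyepiece angular magnification (image at infinity): M_eye = D/f_e = 25/5 = 5.000.
Overall M = m_obj x M_eye = (-16.000)(5.000) = -80.00.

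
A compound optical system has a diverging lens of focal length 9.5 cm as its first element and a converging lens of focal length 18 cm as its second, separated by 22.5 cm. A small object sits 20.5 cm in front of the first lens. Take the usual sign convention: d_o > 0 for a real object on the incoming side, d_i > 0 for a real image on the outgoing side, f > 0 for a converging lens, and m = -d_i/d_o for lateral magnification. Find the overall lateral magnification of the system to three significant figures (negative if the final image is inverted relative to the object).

Lens 1: 1/d_i1 = 1/f_1 - 1/d_o1 = 1/(-9.5) - 1/20.5 = -0.15404 cm^-1, so d_i1 = -6.492 cm.
m_1 = -(-6.492)/20.5 = 0.3167.
The intermediate image is virtual, 6.492 cm to the left of lens 1, so d_o2 = L - d_i1 = 22.5 - (-6.492) = 28.992 cm.
Lens 2: 1/d_i2 = 1/f_2 - 1/d_o2 = 1/18 - 1/(28.992) = 0.02106 cm^-1, so d_i2 = 47.477 cm.
m_2 = -(47.477)/(28.992) = -1.6376.
The system's lateral magnification is m_1 m_2 = (0.3167)(-1.6376) = -0.5186.

-0.519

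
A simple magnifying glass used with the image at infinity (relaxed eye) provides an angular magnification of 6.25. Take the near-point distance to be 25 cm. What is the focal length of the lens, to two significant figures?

For the image at infinity, M = D/f.
f = D/M = 25/6.25 = 4.000 cm.

4.0 cm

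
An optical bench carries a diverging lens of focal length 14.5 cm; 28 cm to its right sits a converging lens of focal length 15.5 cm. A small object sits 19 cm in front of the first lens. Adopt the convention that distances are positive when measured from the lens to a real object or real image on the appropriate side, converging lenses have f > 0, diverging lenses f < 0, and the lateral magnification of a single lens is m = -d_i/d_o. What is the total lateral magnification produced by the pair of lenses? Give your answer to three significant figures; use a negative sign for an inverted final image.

Lens 1: 1/d_i1 = 1/f_1 - 1/d_o1 = 1/(-14.5) - 1/19 = -0.12160 cm^-1, so d_i1 = -8.224 cm.
m_1 = -(-8.224)/19 = 0.4328.
With d_i1 < 0 the first image is virtual and lies on the object side; the object distance for lens 2 is d_o2 = 28 - (-8.224) = 36.224 cm.
Lens 2: 1/d_i2 = 1/f_2 - 1/d_o2 = 1/15.5 - 1/(36.224) = 0.03691 cm^-1, so d_i2 = 27.093 cm.
m_2 = -(27.093)/(36.224) = -0.7479.
Overall magnification: m = m_1 m_2 = -0.3237.

-0.324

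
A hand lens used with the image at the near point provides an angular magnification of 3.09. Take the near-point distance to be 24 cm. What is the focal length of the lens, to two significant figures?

11 cm

For the image at the near point, M = 1 + D/f.
f = D/(M - 1) = 24/(3.09 - 1) = 11.483 cm.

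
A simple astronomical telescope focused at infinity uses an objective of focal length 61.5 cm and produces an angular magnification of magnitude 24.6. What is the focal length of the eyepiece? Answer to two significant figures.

2.5 cm

|M| = f_obj/f_eye, so f_eye = f_obj/|M| = 61.5/24.6 = 2.500 cm.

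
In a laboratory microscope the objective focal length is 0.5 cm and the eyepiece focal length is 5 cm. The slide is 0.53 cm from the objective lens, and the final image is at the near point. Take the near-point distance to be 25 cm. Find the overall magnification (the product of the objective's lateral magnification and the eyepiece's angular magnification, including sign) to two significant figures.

-100

Objective: 1/d_i = 1/f_obj - 1/d_o = 1/0.5 - 1/0.53 = 0.11321 cm^-1, so d_i = 8.833 cm.
m_obj = -d_i/d_o = -8.833/0.53 = -16.667.
Eyepiece angular magnification (image at near point): M_eye = 1 + D/f_e = 1 + 25/5 = 6.000.
Overall M = m_obj x M_eye = (-16.667)(6.000) = -100.00.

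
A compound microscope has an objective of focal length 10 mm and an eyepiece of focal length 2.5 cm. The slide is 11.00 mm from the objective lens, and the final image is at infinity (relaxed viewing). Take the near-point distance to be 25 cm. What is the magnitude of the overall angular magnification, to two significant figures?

100

Convert to cm: f_obj = 10 mm = 1 cm; d_o = 11.00 mm = 1.10 cm.
Objective: 1/d_i = 1/f_obj - 1/d_o = 1/1 - 1/1.10 = 0.09091 cm^-1, so d_i = 11.000 cm.
m_obj = -d_i/d_o = -11.000/1.10 = -10.000.
Eyepiece angular magnification (image at infinity): M_eye = D/f_e = 25/2.5 = 10.000.
Overall M = m_obj x M_eye = (-10.000)(10.000) = -100.00.
|M| = 100.00.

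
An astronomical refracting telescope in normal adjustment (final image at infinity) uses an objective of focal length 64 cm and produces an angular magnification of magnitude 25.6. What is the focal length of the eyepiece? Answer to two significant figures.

|M| = f_obj/f_eye, so f_eye = f_obj/|M| = 64/25.6 = 2.500 cm.

2.5 cm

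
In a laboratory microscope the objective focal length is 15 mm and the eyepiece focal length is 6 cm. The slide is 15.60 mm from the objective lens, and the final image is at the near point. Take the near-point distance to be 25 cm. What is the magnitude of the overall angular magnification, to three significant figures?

Convert to cm: f_obj = 15 mm = 1.5 cm; d_o = 15.60 mm = 1.56 cm.
Objective: 1/d_i = 1/f_obj - 1/d_o = 1/1.5 - 1/1.56 = 0.02564 cm^-1, so d_i = 39.000 cm.
m_obj = -d_i/d_o = -39.000/1.56 = -25.000.
Eyepiece angular magnification (image at near point): M_eye = 1 + D/f_e = 1 + 25/6 = 5.167.
Overall M = m_obj x M_eye = (-25.000)(5.167) = -129.17.
|M| = 129.17.

129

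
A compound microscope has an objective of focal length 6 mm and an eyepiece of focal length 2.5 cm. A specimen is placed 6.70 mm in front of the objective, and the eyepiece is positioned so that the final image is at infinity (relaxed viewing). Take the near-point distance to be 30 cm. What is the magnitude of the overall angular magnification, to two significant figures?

100

Convert to cm: f_obj = 6 mm = 0.6 cm; d_o = 6.70 mm = 0.67 cm.
Objective: 1/d_i = 1/f_obj - 1/d_o = 1/0.6 - 1/0.67 = 0.17413 cm^-1, so d_i = 5.743 cm.
m_obj = -d_i/d_o = -5.743/0.67 = -8.571.
Eyepiece angular magnification (image at infinity): M_eye = D/f_e = 30/2.5 = 12.000.
Overall M = m_obj x M_eye = (-8.571)(12.000) = -102.86.
|M| = 102.86.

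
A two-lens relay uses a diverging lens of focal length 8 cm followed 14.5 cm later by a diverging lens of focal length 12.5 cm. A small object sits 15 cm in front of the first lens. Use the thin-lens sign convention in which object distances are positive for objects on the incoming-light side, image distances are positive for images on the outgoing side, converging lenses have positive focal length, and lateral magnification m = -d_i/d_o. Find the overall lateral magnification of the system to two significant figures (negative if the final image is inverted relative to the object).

0.13

Applying the thin-lens equation to the first lens, 1/(-8) = 1/15 + 1/d_i1, which gives d_i1 = -5.217 cm.
Its lateral magnification is m_1 = -d_i1/d_o1 = -(-5.217)/15 = 0.3478.
With d_i1 < 0 the first image is virtual and lies on the object side; the object distance for lens 2 is d_o2 = 14.5 - (-5.217) = 19.717 cm.
Applying the thin-lens equation again with f_2 = -12.5 cm and d_o2 = 19.717 cm gives d_i2 = -7.650 cm.
m_2 = -(-7.650)/(19.717) = 0.3880.
Total m = m_1 x m_2 = (0.3478)(0.3880) = 0.1350.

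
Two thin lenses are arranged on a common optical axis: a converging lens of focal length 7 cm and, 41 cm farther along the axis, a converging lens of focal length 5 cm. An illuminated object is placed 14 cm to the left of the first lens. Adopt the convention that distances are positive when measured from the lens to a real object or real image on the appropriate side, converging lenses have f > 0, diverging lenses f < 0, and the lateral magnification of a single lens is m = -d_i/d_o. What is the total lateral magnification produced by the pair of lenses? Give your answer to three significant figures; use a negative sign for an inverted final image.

First lens: d_i1 = 1/(1/7 - 1/14) = 14.000 cm.
m_1 = -(14.000)/14 = -1.0000.
Object distance for lens 2: d_o2 = 41 - 14.000 = 27.000 cm.
Second lens: d_i2 = 1/(1/5 - 1/(27.000)) = 6.136 cm.
m_2 = -(6.136)/(27.000) = -0.2273.
Overall magnification: m = m_1 m_2 = 0.2273.

0.227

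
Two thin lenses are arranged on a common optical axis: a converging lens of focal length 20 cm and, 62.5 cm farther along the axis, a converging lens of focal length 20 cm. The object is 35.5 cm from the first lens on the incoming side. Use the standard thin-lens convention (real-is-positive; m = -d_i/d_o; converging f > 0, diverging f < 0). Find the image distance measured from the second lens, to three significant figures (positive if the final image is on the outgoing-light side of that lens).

First lens: d_i1 = 1/(1/20 - 1/35.5) = 45.806 cm.
Object distance for lens 2: d_o2 = 62.5 - 45.806 = 16.694 cm.
Second lens: d_i2 = 1/(1/20 - 1/(16.694)) = -100.976 cm.

-101 cm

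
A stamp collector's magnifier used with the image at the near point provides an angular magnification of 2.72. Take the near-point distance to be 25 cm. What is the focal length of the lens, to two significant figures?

15 cm

For the image at the near point, M = 1 + D/f.
f = D/(M - 1) = 25/(2.72 - 1) = 14.535 cm.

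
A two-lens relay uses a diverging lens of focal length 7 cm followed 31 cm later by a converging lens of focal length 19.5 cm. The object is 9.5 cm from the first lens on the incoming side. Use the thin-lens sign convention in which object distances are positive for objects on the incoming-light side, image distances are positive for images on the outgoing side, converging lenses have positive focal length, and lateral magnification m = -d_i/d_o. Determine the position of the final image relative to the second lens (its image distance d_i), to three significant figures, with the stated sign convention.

44.0 cm

Lens 1: 1/d_i1 = 1/f_1 - 1/d_o1 = 1/(-7) - 1/9.5 = -0.24812 cm^-1, so d_i1 = -4.030 cm.
The intermediate image is virtual, 4.030 cm to the left of lens 1, so d_o2 = L - d_i1 = 31 - (-4.030) = 35.030 cm.
Lens 2: 1/d_i2 = 1/f_2 - 1/d_o2 = 1/19.5 - 1/(35.030) = 0.02274 cm^-1, so d_i2 = 43.984 cm.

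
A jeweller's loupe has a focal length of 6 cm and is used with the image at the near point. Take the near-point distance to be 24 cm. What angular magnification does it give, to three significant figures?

5.00

M = 1 + D/f = 1 + 24/6 = 5.000.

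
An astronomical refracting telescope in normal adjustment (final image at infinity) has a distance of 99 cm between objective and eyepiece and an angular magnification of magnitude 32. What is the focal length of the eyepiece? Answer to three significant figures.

3.00 cm

In normal adjustment the tube length equals f_obj + f_eye and |M| = f_obj/f_eye.
So f_obj = 32 f_eye and 32 f_eye + f_eye = 99 cm, giving f_eye = 99/33 = 3.000 cm and f_obj = 96.000 cm.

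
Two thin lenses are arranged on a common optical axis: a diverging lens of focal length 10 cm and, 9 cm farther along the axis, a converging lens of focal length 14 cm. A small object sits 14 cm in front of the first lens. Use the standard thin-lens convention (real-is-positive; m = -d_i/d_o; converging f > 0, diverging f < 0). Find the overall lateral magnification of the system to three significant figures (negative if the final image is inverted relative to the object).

First lens: d_i1 = 1/(1/(-10) - 1/14) = -5.833 cm.
m_1 = -(-5.833)/14 = 0.4167.
With d_i1 < 0 the first image is virtual and lies on the object side; the object distance for lens 2 is d_o2 = 9 - (-5.833) = 14.833 cm.
Second lens: d_i2 = 1/(1/14 - 1/(14.833)) = 249.200 cm.
m_2 = -(249.200)/(14.833) = -16.8000.
The system's lateral magnification is m_1 m_2 = (0.4167)(-16.8000) = -7.0000.

-7.00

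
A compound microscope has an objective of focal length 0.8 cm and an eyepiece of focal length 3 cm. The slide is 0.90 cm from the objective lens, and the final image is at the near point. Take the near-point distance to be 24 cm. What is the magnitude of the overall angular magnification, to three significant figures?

Objective: 1/d_i = 1/f_obj - 1/d_o = 1/0.8 - 1/0.90 = 0.13889 cm^-1, so d_i = 7.200 cm.
m_obj = -d_i/d_o = -7.200/0.90 = -8.000.
Eyepiece angular magnification (image at near point): M_eye = 1 + D/f_e = 1 + 24/3 = 9.000.
Overall M = m_obj x M_eye = (-8.000)(9.000) = -72.00.
|M| = 72.00.

72.0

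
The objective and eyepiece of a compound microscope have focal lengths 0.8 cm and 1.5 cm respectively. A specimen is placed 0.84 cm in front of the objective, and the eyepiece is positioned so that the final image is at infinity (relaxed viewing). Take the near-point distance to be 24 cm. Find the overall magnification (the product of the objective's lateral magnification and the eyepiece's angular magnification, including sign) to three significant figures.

-320

Objective: 1/d_i = 1/f_obj - 1/d_o = 1/0.8 - 1/0.84 = 0.05952 cm^-1, so d_i = 16.800 cm.
m_obj = -d_i/d_o = -16.800/0.84 = -20.000.
Eyepiece angular magnification (image at infinity): M_eye = D/f_e = 24/1.5 = 16.000.
Overall M = m_obj x M_eye = (-20.000)(16.000) = -320.00.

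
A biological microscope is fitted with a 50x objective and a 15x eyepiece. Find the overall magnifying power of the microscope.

750

The overall magnification of a compound microscope is the product of the objective and eyepiece magnifications:
M = M_obj x M_eye = 50 x 15 = 750.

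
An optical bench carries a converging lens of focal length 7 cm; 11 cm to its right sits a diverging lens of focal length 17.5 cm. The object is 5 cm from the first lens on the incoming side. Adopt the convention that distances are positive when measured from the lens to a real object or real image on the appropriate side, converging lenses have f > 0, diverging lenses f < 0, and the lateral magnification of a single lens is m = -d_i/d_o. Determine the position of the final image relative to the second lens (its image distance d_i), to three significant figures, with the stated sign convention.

Lens 1: 1/d_i1 = 1/f_1 - 1/d_o1 = 1/7 - 1/5 = -0.05714 cm^-1, so d_i1 = -17.500 cm.
With d_i1 < 0 the first image is virtual and lies on the object side; the object distance for lens 2 is d_o2 = 11 - (-17.500) = 28.500 cm.
Lens 2: 1/d_i2 = 1/f_2 - 1/d_o2 = 1/(-17.5) - 1/(28.500) = -0.09223 cm^-1, so d_i2 = -10.842 cm.

-10.8 cm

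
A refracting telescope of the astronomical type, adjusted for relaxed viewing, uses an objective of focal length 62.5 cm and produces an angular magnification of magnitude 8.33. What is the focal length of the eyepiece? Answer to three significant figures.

7.50 cm

|M| = f_obj/f_eye, so f_eye = f_obj/|M| = 62.5/8.33 = 7.503 cm.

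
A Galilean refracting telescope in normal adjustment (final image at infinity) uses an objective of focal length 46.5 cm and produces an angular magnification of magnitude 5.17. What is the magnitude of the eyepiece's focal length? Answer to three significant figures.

8.99 cm

|M| = f_obj/|f_eye|, so |f_eye| = f_obj/|M| = 46.5/5.17 = 8.994 cm.
(The eyepiece is diverging, so its signed focal length is -8.994 cm.)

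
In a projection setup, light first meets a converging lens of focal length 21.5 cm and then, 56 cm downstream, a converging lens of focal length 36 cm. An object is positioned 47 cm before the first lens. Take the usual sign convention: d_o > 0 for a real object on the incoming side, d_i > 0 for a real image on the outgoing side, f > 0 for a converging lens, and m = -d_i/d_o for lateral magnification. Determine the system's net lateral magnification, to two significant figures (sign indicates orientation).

-1.5

Lens 1: 1/d_i1 = 1/f_1 - 1/d_o1 = 1/21.5 - 1/47 = 0.02524 cm^-1, so d_i1 = 39.627 cm.
m_1 = -(39.627)/47 = -0.8431.
Object distance for lens 2: d_o2 = 56 - 39.627 = 16.373 cm.
Lens 2: 1/d_i2 = 1/f_2 - 1/d_o2 = 1/36 - 1/(16.373) = -0.03330 cm^-1, so d_i2 = -30.030 cm.
m_2 = -(-30.030)/(16.373) = 1.8342.
Overall magnification: m = m_1 m_2 = -1.5465.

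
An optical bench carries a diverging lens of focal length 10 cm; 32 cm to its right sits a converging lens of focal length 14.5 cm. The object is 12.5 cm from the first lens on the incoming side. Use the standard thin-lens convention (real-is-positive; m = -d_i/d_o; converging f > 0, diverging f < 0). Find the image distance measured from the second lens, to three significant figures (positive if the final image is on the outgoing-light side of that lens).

23.6 cm

First lens: d_i1 = 1/(1/(-10) - 1/12.5) = -5.556 cm.
With d_i1 < 0 the first image is virtual and lies on the object side; the object distance for lens 2 is d_o2 = 32 - (-5.556) = 37.556 cm.
Second lens: d_i2 = 1/(1/14.5 - 1/(37.556)) = 23.619 cm.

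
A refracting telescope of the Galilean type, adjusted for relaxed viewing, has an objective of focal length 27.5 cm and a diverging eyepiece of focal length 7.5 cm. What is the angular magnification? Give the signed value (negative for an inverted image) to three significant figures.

3.67

M = -f_obj/f_eye = -27.5/(-7.5) = 3.667.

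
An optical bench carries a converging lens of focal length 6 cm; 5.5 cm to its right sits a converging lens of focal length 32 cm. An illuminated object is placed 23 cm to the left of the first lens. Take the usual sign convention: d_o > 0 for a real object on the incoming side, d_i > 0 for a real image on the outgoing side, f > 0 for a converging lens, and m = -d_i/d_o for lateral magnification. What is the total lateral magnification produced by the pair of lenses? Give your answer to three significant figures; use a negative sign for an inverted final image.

-0.326

First lens: d_i1 = 1/(1/6 - 1/23) = 8.118 cm.
m_1 = -(8.118)/23 = -0.3529.
Since 8.118 cm > 5.5 cm, the first image lies past the second lens and serves as a virtual object: d_o2 = L - d_i1 = -2.618 cm.
Second lens: d_i2 = 1/(1/32 - 1/(-2.618)) = 2.420 cm.
m_2 = -(2.420)/(-2.618) = 0.9244.
Overall magnification: m = m_1 m_2 = -0.3263.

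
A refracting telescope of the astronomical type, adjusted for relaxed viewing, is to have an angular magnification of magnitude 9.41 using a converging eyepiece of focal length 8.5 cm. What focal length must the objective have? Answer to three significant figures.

|M| = f_obj/|f_eye|, so f_obj = |M| x |f_eye| = 9.41 x 8.5 = 79.985 cm.

80.0 cm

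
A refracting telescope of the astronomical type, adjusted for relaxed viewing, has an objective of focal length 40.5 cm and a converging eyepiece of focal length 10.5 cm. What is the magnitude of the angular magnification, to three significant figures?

|M| = f_obj/|f_eye| = 40.5/10.5 = 3.857.

3.86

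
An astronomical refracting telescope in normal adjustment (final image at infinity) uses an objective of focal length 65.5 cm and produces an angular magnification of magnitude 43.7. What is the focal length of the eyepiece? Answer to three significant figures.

1.50 cm

|M| = f_obj/f_eye, so f_eye = f_obj/|M| = 65.5/43.7 = 1.499 cm.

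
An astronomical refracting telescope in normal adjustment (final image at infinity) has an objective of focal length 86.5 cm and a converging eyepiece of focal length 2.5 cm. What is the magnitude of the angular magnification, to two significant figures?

35

|M| = f_obj/|f_eye| = 86.5/2.5 = 34.600.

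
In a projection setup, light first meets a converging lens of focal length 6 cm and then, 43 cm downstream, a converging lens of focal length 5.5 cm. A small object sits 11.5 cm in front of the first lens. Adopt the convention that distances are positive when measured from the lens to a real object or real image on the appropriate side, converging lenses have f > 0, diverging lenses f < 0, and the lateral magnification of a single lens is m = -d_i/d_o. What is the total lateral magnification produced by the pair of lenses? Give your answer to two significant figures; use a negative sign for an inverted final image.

Lens 1: 1/d_i1 = 1/f_1 - 1/d_o1 = 1/6 - 1/11.5 = 0.07971 cm^-1, so d_i1 = 12.545 cm.
m_1 = -(12.545)/11.5 = -1.0909.
Object distance for lens 2: d_o2 = 43 - 12.545 = 30.455 cm.
Lens 2: 1/d_i2 = 1/f_2 - 1/d_o2 = 1/5.5 - 1/(30.455) = 0.14898 cm^-1, so d_i2 = 6.712 cm.
m_2 = -(6.712)/(30.455) = -0.2204.
The system's lateral magnification is m_1 m_2 = (-1.0909)(-0.2204) = 0.2404.

0.24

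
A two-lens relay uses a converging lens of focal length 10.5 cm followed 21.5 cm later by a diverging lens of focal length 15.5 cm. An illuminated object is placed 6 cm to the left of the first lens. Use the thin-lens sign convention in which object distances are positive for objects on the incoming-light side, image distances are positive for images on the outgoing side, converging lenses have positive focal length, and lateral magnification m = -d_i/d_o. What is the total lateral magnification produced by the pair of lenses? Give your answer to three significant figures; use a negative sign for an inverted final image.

0.709

Lens 1: 1/d_i1 = 1/f_1 - 1/d_o1 = 1/10.5 - 1/6 = -0.07143 cm^-1, so d_i1 = -14.000 cm.
m_1 = -(-14.000)/6 = 2.3333.
With d_i1 < 0 the first image is virtual and lies on the object side; the object distance for lens 2 is d_o2 = 21.5 - (-14.000) = 35.500 cm.
Lens 2: 1/d_i2 = 1/f_2 - 1/d_o2 = 1/(-15.5) - 1/(35.500) = -0.09269 cm^-1, so d_i2 = -10.789 cm.
m_2 = -(-10.789)/(35.500) = 0.3039.
The system's lateral magnification is m_1 m_2 = (2.3333)(0.3039) = 0.7092.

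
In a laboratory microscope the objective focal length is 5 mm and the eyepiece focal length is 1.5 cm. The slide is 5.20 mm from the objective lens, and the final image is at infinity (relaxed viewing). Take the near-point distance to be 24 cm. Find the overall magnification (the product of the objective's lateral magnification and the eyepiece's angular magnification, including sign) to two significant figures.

Convert to cm: f_obj = 5 mm = 0.5 cm; d_o = 5.20 mm = 0.52 cm.
Objective: 1/d_i = 1/f_obj - 1/d_o = 1/0.5 - 1/0.52 = 0.07692 cm^-1, so d_i = 13.000 cm.
m_obj = -d_i/d_o = -13.000/0.52 = -25.000.
Eyepiece angular magnification (image at infinity): M_eye = D/f_e = 24/1.5 = 16.000.
Overall M = m_obj x M_eye = (-25.000)(16.000) = -400.00.

-400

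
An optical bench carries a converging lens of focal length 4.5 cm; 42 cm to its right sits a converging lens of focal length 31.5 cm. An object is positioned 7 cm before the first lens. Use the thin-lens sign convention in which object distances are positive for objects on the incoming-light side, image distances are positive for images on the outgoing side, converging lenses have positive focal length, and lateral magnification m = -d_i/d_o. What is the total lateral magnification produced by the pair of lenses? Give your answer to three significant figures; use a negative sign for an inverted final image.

-27.0

Applying the thin-lens equation to the first lens, 1/4.5 = 1/7 + 1/d_i1, which gives d_i1 = 12.600 cm.
Its lateral magnification is m_1 = -d_i1/d_o1 = -(12.600)/7 = -1.8000.
That image sits 29.400 cm in front of the second lens, so d_o2 = 29.400 cm.
Applying the thin-lens equation again with f_2 = 31.5 cm and d_o2 = 29.400 cm gives d_i2 = -441.000 cm.
m_2 = -(-441.000)/(29.400) = 15.0000.
The system's lateral magnification is m_1 m_2 = (-1.8000)(15.0000) = -27.0000.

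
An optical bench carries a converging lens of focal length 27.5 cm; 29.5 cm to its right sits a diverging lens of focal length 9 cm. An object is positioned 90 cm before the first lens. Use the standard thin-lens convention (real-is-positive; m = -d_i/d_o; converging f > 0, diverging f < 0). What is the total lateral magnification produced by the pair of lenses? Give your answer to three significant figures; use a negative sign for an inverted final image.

3.60

Lens 1: 1/d_i1 = 1/f_1 - 1/d_o1 = 1/27.5 - 1/90 = 0.02525 cm^-1, so d_i1 = 39.600 cm.
m_1 = -(39.600)/90 = -0.4400.
This image would form 39.600 cm past lens 1, i.e. 10.100 cm beyond lens 2, so it is a virtual object for lens 2: d_o2 = 29.5 - 39.600 = -10.100 cm.
Lens 2: 1/d_i2 = 1/f_2 - 1/d_o2 = 1/(-9) - 1/(-10.100) = -0.01210 cm^-1, so d_i2 = -82.636 cm.
m_2 = -(-82.636)/(-10.100) = -8.1818.
Overall magnification: m = m_1 m_2 = 3.6000.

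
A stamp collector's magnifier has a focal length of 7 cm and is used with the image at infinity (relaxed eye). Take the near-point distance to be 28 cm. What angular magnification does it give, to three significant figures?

4.00

M = D/f = 28/7 = 4.000.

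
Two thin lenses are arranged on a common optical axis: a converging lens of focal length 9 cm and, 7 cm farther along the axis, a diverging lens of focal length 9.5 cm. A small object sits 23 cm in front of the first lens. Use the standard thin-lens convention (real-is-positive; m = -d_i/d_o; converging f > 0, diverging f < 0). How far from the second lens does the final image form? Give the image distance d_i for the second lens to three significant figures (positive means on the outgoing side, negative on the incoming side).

43.1 cm

Applying the thin-lens equation to the first lens, 1/9 = 1/23 + 1/d_i1, which gives d_i1 = 14.786 cm.
This image would form 14.786 cm past lens 1, i.e. 7.786 cm beyond lens 2, so it is a virtual object for lens 2: d_o2 = 7 - 14.786 = -7.786 cm.
Applying the thin-lens equation again with f_2 = -9.5 cm and d_o2 = -7.786 cm gives d_i2 = 43.146 cm.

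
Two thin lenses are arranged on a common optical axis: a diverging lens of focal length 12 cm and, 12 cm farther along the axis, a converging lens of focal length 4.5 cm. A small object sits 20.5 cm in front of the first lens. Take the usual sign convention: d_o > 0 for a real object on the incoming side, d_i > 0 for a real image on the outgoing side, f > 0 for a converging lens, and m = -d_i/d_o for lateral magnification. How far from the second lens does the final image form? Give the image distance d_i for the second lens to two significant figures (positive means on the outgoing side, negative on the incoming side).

Applying the thin-lens equation to the first lens, 1/(-12) = 1/20.5 + 1/d_i1, which gives d_i1 = -7.569 cm.
The intermediate image is virtual, 7.569 cm to the left of lens 1, so d_o2 = L - d_i1 = 12 - (-7.569) = 19.569 cm.
Applying the thin-lens equation again with f_2 = 4.5 cm and d_o2 = 19.569 cm gives d_i2 = 5.844 cm.

5.8 cm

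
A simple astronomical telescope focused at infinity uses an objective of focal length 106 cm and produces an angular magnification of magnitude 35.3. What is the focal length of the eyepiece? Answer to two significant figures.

3.0 cm

|M| = f_obj/f_eye, so f_eye = f_obj/|M| = 106/35.3 = 3.003 cm.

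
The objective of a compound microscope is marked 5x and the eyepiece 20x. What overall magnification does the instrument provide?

The overall magnification of a compound microscope is the product of the objective and eyepiece magnifications:
M = M_obj x M_eye = 5 x 20 = 100.

100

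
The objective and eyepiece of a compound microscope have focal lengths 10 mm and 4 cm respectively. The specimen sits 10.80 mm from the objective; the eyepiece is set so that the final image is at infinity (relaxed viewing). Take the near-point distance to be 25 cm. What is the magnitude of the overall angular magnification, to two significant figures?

78

Convert to cm: f_obj = 10 mm = 1 cm; d_o = 10.80 mm = 1.08 cm.
Objective: 1/d_i = 1/f_obj - 1/d_o = 1/1 - 1/1.08 = 0.07407 cm^-1, so d_i = 13.500 cm.
m_obj = -d_i/d_o = -13.500/1.08 = -12.500.
Eyepiece angular magnification (image at infinity): M_eye = D/f_e = 25/4 = 6.250.
Overall M = m_obj x M_eye = (-12.500)(6.250) = -78.12.
|M| = 78.12.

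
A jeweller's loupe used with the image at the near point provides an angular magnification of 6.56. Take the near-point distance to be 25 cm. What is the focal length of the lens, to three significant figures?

For the image at the near point, M = 1 + D/f.
f = D/(M - 1) = 25/(6.56 - 1) = 4.496 cm.

4.50 cm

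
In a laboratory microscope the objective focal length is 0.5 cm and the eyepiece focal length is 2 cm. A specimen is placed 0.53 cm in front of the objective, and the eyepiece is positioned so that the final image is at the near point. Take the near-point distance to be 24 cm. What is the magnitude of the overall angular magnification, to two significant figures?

220

Objective: 1/d_i = 1/f_obj - 1/d_o = 1/0.5 - 1/0.53 = 0.11321 cm^-1, so d_i = 8.833 cm.
m_obj = -d_i/d_o = -8.833/0.53 = -16.667.
Eyepiece angular magnification (image at near point): M_eye = 1 + D/f_e = 1 + 24/2 = 13.000.
Overall M = m_obj x M_eye = (-16.667)(13.000) = -216.67.
|M| = 216.67.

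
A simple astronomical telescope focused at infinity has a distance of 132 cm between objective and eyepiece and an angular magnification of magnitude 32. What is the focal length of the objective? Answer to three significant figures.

In normal adjustment the tube length equals f_obj + f_eye and |M| = f_obj/f_eye.
So f_obj = 32 f_eye and 32 f_eye + f_eye = 132 cm, giving f_eye = 132/33 = 4.000 cm and f_obj = 128.000 cm.

128 cm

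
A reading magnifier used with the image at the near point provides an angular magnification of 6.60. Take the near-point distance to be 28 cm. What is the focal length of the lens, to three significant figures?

For the image at the near point, M = 1 + D/f.
f = D/(M - 1) = 28/(6.6 - 1) = 5.000 cm.

5.00 cm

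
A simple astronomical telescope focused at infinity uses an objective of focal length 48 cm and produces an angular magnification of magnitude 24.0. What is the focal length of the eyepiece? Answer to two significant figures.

|M| = f_obj/f_eye, so f_eye = f_obj/|M| = 48/24.0 = 2.000 cm.

2.0 cm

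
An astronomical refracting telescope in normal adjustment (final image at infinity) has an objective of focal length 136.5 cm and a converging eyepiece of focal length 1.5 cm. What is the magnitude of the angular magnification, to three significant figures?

91.0

|M| = f_obj/|f_eye| = 136.5/1.5 = 91.000.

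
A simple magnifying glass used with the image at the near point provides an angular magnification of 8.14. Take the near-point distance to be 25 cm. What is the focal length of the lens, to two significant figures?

For the image at the near point, M = 1 + D/f.
f = D/(M - 1) = 25/(8.14 - 1) = 3.501 cm.

3.5 cm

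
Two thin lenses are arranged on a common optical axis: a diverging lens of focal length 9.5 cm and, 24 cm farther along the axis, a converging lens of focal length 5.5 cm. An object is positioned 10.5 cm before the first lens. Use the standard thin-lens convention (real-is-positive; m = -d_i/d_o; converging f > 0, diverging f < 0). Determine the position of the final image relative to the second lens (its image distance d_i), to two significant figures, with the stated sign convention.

6.8 cm

Lens 1: 1/d_i1 = 1/f_1 - 1/d_o1 = 1/(-9.5) - 1/10.5 = -0.20050 cm^-1, so d_i1 = -4.988 cm.
The intermediate image is virtual, 4.988 cm to the left of lens 1, so d_o2 = L - d_i1 = 24 - (-4.988) = 28.988 cm.
Lens 2: 1/d_i2 = 1/f_2 - 1/d_o2 = 1/5.5 - 1/(28.988) = 0.14732 cm^-1, so d_i2 = 6.788 cm.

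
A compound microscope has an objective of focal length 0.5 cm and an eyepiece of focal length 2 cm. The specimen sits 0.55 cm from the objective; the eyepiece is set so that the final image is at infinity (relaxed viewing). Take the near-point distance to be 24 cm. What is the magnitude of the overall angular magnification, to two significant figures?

120

Objective: 1/d_i = 1/f_obj - 1/d_o = 1/0.5 - 1/0.55 = 0.18182 cm^-1, so d_i = 5.500 cm.
m_obj = -d_i/d_o = -5.500/0.55 = -10.000.
Eyepiece angular magnification (image at infinity): M_eye = D/f_e = 24/2 = 12.000.
Overall M = m_obj x M_eye = (-10.000)(12.000) = -120.00.
|M| = 120.00.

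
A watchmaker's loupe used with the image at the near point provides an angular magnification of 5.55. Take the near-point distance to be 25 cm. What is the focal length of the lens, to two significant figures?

5.5 cm

For the image at the near point, M = 1 + D/f.
f = D/(M - 1) = 25/(5.55 - 1) = 5.495 cm.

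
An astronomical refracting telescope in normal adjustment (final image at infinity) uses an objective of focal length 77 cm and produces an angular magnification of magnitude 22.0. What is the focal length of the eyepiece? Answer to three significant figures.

|M| = f_obj/f_eye, so f_eye = f_obj/|M| = 77/22.0 = 3.500 cm.

3.50 cm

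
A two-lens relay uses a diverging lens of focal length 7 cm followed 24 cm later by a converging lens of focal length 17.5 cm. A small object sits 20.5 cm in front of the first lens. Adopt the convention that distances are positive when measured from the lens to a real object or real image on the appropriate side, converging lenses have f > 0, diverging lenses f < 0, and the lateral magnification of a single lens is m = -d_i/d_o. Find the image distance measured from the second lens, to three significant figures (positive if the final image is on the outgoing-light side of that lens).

43.6 cm

First lens: d_i1 = 1/(1/(-7) - 1/20.5) = -5.218 cm.
With d_i1 < 0 the first image is virtual and lies on the object side; the object distance for lens 2 is d_o2 = 24 - (-5.218) = 29.218 cm.
Second lens: d_i2 = 1/(1/17.5 - 1/(29.218)) = 43.635 cm.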